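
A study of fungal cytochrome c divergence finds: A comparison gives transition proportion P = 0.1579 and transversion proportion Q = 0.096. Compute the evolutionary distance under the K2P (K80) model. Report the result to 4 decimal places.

Under the Kimura two-parameter model, d = −½ ln(1 − 2P − Q) − ¼ ln(1 − 2Q).
1 − 2P − Q = 0.5882, giving −½ ln(0.5882) = 0.265344.
1 − 2Q = 0.808, giving −¼ ln(0.808) = 0.053298.
d = 0.265344 + 0.053298 = 0.318642.

0.3186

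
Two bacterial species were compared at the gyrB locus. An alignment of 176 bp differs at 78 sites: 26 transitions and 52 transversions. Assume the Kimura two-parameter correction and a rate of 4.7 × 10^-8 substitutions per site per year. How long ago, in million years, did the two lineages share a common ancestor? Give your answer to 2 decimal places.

7.13

P = 26/176 ≈ 0.147727 and Q = 52/176 ≈ 0.295455.
Under the Kimura two-parameter model, d = −½ ln(1 − 2P − Q) − ¼ ln(1 − 2Q).
1 − 2P − Q = 0.409091, giving −½ ln(0.409091) = 0.446909.
1 − 2Q = 0.40909, giving −¼ ln(0.40909) = 0.223455.
d = 0.446909 + 0.223455 = 0.670364.
Under a molecular clock d = 2μt, so t = d/(2μ) = 0.670364 / (2 × 4.7 × 10^-8) = 7.13 million years.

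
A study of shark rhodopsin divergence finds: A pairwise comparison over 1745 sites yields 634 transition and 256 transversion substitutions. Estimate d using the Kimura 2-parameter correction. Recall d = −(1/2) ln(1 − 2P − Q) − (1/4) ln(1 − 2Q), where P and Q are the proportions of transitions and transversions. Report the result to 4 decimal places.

P = 634/1745 ≈ 0.363324 and Q = 256/1745 ≈ 0.146705.
Under the Kimura two-parameter model, d = −½ ln(1 − 2P − Q) − ¼ ln(1 − 2Q).
1 − 2P − Q = 0.126647, giving −½ ln(0.126647) = 1.033176.
1 − 2Q = 0.70659, giving −¼ ln(0.70659) = 0.086826.
d = 1.033176 + 0.086826 = 1.120002.

1.1200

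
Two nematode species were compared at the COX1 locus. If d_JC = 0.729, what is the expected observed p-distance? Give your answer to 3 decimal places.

0.466

p = (3/4)(1 − e^(−4d/3)) = 0.75 × (1 − e^(-0.972)) = 0.75 × (1 − 0.378326) = 0.466256.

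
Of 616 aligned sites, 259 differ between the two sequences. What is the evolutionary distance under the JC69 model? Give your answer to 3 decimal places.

p = 259/616 ≈ 0.420455.
d = −(3/4) ln(1 − 4p/3) = −0.75 ln(1 − 0.560607) = −0.75 ln(0.439393)
  = −0.75 × (-0.822361) = 0.616771 substitutions/site.

0.617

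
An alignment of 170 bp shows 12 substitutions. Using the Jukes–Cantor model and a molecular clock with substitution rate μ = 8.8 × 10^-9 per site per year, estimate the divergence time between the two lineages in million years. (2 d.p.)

p = 12/170 ≈ 0.070588.
d = −(3/4) ln(1 − 4p/3) = −0.75 ln(1 − 0.094117) = −0.75 ln(0.905883)
  = −0.75 × (-0.098845) = 0.074134 substitutions/site.
Under a molecular clock d = 2μt, so t = d/(2μ) = 0.074134 / (2 × 8.8 × 10^-9) = 4.21 million years.

4.21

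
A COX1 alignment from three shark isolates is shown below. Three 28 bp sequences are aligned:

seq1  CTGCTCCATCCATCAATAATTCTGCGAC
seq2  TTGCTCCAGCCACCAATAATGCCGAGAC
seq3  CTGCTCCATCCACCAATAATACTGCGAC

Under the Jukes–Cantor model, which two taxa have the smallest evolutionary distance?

seq1–seq2: 6/28 differ, p = 0.214, d = 0.252.
seq1–seq3: 2/28 differ, p = 0.071, d = 0.075.
seq2–seq3: 5/28 differ, p = 0.179, d = 0.204.
The smallest distance is between seq1 and seq3.

seq1 and seq3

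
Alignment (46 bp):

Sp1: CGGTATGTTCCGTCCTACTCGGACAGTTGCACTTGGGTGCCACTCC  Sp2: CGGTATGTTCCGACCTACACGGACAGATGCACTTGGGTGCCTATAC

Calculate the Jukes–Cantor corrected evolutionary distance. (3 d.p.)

0.143

The sequences differ at 6 of 46 sites (13, 19, 27, 42, 43, 45), so p = 6/46 ≈ 0.130435.
d = −(3/4) ln(1 − 4p/3) = −0.75 ln(1 − 0.173913) = −0.75 ln(0.826087)
  = −0.75 × (-0.191055) = 0.143291 substitutions/site.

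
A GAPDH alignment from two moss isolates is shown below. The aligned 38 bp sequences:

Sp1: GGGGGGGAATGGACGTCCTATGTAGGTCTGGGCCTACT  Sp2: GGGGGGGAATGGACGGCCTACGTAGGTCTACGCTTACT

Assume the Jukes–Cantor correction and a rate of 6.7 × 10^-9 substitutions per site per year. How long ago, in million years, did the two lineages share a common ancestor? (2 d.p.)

10.80

The sequences differ at 5 of 38 sites (16, 21, 30, 31, 34), so p = 5/38 ≈ 0.131579.
d = −(3/4) ln(1 − 4p/3) = −0.75 ln(1 − 0.175439) = −0.75 ln(0.824561)
  = −0.75 × (-0.192904) = 0.144678 substitutions/site.
Under a molecular clock d = 2μt, so t = d/(2μ) = 0.144678 / (2 × 6.7 × 10^-9) = 10.80 million years.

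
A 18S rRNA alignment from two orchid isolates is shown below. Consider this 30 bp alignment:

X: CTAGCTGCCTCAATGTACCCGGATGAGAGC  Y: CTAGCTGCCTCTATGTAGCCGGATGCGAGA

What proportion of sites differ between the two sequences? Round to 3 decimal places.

The sequences differ at 4 of 30 positions (sites 12, 18, 26, 30).
p = 4/30 = 0.133333… ≈ 0.133 (to 3 d.p.).

0.133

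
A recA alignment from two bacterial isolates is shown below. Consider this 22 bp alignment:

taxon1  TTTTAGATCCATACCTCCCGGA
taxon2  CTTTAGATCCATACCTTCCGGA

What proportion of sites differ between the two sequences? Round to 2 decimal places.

The sequences differ at 2 of 22 positions (sites 1, 17).
p = 2/22 = 0.090909… ≈ 0.09 (to 2 d.p.).

0.09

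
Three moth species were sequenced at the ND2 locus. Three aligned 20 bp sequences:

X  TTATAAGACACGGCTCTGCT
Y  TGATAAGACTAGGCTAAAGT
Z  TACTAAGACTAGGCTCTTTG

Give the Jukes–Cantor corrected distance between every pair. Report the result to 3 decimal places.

d(X,Y) = 0.471, d(X,Z) = 0.471, d(Y,Z) = 0.471

X–Y: 7/20 sites differ → p = 0.35, d = −0.75 ln(1 − 0.466667) = 0.471457 ≈ 0.471.
X–Z: 7/20 sites differ → p = 0.35, d = −0.75 ln(1 − 0.466667) = 0.471457 ≈ 0.471.
Y–Z: 7/20 sites differ → p = 0.35, d = −0.75 ln(1 − 0.466667) = 0.471457 ≈ 0.471.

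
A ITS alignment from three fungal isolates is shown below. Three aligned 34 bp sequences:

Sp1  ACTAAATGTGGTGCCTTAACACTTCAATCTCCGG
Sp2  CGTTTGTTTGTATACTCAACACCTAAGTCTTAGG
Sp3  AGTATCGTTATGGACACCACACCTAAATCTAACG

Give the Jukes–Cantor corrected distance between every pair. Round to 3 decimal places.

Sp1–Sp2: 16/34 sites differ → p ≈ 0.470588, d = −0.75 ln(1 − 0.627451) = 0.740540 ≈ 0.741.
Sp1–Sp3: 17/34 sites differ → p = 0.5, d = −0.75 ln(1 − 0.666667) = 0.823960 ≈ 0.824.
Sp2–Sp3: 12/34 sites differ → p ≈ 0.352941, d = −0.75 ln(1 − 0.470588) = 0.476991 ≈ 0.477.

d(Sp1,Sp2) = 0.741, d(Sp1,Sp3) = 0.824, d(Sp2,Sp3) = 0.477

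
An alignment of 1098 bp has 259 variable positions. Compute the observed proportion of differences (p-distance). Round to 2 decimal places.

0.24

p = 259/1098 = 0.235883… ≈ 0.24 (to 2 d.p.).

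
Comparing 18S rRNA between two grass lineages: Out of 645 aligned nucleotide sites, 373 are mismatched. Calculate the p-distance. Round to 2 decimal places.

p = 373/645 = 0.578294… ≈ 0.58 (to 2 d.p.).

0.58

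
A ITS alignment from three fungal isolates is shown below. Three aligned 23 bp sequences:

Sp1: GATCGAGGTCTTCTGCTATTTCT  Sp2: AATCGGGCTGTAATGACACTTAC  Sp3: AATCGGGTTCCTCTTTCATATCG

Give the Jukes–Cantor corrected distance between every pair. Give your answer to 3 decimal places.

Sp1–Sp2: 11/23 sites differ → p ≈ 0.478261, d = −0.75 ln(1 − 0.637681) = 0.761423 ≈ 0.761.
Sp1–Sp3: 9/23 sites differ → p ≈ 0.391304, d = −0.75 ln(1 − 0.521739) = 0.553199 ≈ 0.553.
Sp2–Sp3: 11/23 sites differ → p ≈ 0.478261, d = −0.75 ln(1 − 0.637681) = 0.761423 ≈ 0.761.

d(Sp1,Sp2) = 0.761, d(Sp1,Sp3) = 0.553, d(Sp2,Sp3) = 0.761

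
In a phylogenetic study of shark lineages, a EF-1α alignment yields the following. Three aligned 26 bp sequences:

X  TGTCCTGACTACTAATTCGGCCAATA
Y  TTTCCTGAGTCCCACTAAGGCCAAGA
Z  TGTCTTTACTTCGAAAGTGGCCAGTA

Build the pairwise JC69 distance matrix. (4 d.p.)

d(X,Y) = 0.3961, d(X,Z) = 0.3961, d(Y,Z) = 0.7166

X–Y: 8/26 sites differ → p ≈ 0.307692, d = −0.75 ln(1 − 0.410256) = 0.396050 ≈ 0.3961.
X–Z: 8/26 sites differ → p ≈ 0.307692, d = −0.75 ln(1 − 0.410256) = 0.396050 ≈ 0.3961.
Y–Z: 12/26 sites differ → p ≈ 0.461538, d = −0.75 ln(1 − 0.615384) = 0.716632 ≈ 0.7166.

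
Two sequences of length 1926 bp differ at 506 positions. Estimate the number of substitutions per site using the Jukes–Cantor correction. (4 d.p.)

p = 506/1926 ≈ 0.262721.
d = −(3/4) ln(1 − 4p/3) = −0.75 ln(1 − 0.350295) = −0.75 ln(0.649705)
  = −0.75 × (-0.431237) = 0.323428 substitutions/site.

0.3234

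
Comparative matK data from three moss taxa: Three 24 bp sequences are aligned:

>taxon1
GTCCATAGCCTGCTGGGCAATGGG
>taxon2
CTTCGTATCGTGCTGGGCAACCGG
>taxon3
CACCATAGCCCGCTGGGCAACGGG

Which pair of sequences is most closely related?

taxon1–taxon2: 7/24 differ, p = 0.292, d = 0.369.
taxon1–taxon3: 4/24 differ, p = 0.167, d = 0.188.
taxon2–taxon3: 7/24 differ, p = 0.292, d = 0.369.
The smallest distance is between taxon1 and taxon3.

taxon1 and taxon3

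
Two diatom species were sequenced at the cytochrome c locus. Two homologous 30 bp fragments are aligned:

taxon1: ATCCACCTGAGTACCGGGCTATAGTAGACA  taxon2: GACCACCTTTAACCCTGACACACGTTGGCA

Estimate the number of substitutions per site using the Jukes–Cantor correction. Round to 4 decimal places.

The sequences differ at 15 of 30 sites, so p = 15/30 = 0.5.
d = −(3/4) ln(1 − 4p/3) = −0.75 ln(1 − 0.666667) = −0.75 ln(0.333333)
  = −0.75 × (-1.098613) = 0.823960 substitutions/site.

0.8240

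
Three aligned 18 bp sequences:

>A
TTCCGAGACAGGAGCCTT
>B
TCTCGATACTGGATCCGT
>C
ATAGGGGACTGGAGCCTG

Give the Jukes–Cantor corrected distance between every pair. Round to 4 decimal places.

A–B: 6/18 sites differ → p ≈ 0.333333, d = −0.75 ln(1 − 0.444444) = 0.440839 ≈ 0.4408.
A–C: 6/18 sites differ → p ≈ 0.333333, d = −0.75 ln(1 − 0.444444) = 0.440839 ≈ 0.4408.
B–C: 9/18 sites differ → p = 0.5, d = −0.75 ln(1 − 0.666667) = 0.823960 ≈ 0.8240.

d(A,B) = 0.4408, d(A,C) = 0.4408, d(B,C) = 0.8240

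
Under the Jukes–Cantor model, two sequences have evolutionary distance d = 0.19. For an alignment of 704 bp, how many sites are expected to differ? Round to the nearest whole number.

118

Invert JC69: p = (3/4)(1 − e^(−4d/3)) = 0.75 × (1 − e^(-0.253333)) = 0.75 × (1 − 0.776209) = 0.167843.
Expected differing sites = pL ≈ 0.167843 × 704 = 118.161472 ≈ 118.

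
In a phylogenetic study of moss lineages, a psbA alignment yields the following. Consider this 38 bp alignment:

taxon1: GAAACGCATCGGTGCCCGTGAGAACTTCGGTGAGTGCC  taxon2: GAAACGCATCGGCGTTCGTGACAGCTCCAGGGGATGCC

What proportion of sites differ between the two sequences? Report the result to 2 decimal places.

The sequences differ at 10 of 38 positions (sites 13, 15, 16, 22, 24, 27, 29, 31, 33, 34).
p = 10/38 = 0.263157… ≈ 0.26 (to 2 d.p.).

0.26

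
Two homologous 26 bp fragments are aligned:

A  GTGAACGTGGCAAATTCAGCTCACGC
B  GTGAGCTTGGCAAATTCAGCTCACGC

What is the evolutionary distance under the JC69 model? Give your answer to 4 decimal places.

The sequences differ at 2 of 26 sites (5, 7), so p = 2/26 ≈ 0.076923.
d = −(3/4) ln(1 − 4p/3) = −0.75 ln(1 − 0.102564) = −0.75 ln(0.897436)
  = −0.75 × (-0.108213) = 0.081160 substitutions/site.

0.0812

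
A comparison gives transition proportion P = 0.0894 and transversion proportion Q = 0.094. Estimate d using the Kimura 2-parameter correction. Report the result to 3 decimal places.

Under the Kimura two-parameter model, d = −½ ln(1 − 2P − Q) − ¼ ln(1 − 2Q).
1 − 2P − Q = 0.7272, giving −½ ln(0.7272) = 0.159277.
1 − 2Q = 0.812, giving −¼ ln(0.812) = 0.052064.
d = 0.159277 + 0.052064 = 0.211341.

0.211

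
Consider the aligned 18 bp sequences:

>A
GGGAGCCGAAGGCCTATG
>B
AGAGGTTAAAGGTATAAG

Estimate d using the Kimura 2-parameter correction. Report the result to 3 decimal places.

1.161

Of 18 sites, 7 differences are transitions and 2 are transversions, so P = 7/18 ≈ 0.388889 and Q = 2/18 ≈ 0.111111.
Under the Kimura two-parameter model, d = −½ ln(1 − 2P − Q) − ¼ ln(1 − 2Q).
1 − 2P − Q = 0.111111, giving −½ ln(0.111111) = 1.098613.
1 − 2Q = 0.777778, giving −¼ ln(0.777778) = 0.062829.
d = 1.098613 + 0.062829 = 1.161442.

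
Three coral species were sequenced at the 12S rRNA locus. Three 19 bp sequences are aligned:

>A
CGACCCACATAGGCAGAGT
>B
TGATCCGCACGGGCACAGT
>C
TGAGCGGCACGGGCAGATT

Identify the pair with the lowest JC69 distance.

A–B: 6/19 differ, p = 0.316, d = 0.410.
A–C: 7/19 differ, p = 0.368, d = 0.507.
B–C: 4/19 differ, p = 0.211, d = 0.247.
The smallest distance is between B and C.

B and C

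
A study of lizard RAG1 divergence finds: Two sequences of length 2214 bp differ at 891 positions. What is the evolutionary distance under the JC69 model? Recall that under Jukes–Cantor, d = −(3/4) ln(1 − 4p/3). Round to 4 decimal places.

0.5768

p = 891/2214 ≈ 0.402439.
d = −(3/4) ln(1 − 4p/3) = −0.75 ln(1 − 0.536585) = −0.75 ln(0.463415)
  = −0.75 × (-0.769132) = 0.576849 substitutions/site.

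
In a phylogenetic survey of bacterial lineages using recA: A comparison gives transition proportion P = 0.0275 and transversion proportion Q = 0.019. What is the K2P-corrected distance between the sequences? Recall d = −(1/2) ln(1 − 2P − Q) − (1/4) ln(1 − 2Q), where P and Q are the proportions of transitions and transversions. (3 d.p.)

Under the Kimura two-parameter model, d = −½ ln(1 − 2P − Q) − ¼ ln(1 − 2Q).
1 − 2P − Q = 0.926, giving −½ ln(0.926) = 0.038441.
1 − 2Q = 0.962, giving −¼ ln(0.962) = 0.009685.
d = 0.038441 + 0.009685 = 0.048126.

0.048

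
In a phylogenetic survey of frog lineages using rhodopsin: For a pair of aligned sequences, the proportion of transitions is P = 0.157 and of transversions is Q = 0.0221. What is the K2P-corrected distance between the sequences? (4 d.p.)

0.2161

Under the Kimura two-parameter model, d = −½ ln(1 − 2P − Q) − ¼ ln(1 − 2Q).
1 − 2P − Q = 0.6639, giving −½ ln(0.6639) = 0.204812.
1 − 2Q = 0.9558, giving −¼ ln(0.9558) = 0.011302.
d = 0.204812 + 0.011302 = 0.216114.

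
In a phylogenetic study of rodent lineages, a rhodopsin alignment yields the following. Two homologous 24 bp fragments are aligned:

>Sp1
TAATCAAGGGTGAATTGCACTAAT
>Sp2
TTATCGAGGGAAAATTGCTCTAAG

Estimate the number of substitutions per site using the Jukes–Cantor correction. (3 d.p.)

The sequences differ at 6 of 24 sites (2, 6, 11, 12, 19, 24), so p = 6/24 = 0.25.
d = −(3/4) ln(1 − 4p/3) = −0.75 ln(1 − 0.333333) = −0.75 ln(0.666667)
  = −0.75 × (-0.405465) = 0.304099 substitutions/site.

0.304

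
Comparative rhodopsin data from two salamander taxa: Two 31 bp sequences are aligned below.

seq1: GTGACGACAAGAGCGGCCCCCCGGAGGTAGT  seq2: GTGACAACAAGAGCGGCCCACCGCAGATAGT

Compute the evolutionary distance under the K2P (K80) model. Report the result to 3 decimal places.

0.142

Of 31 sites, 2 differences are transitions and 2 are transversions, so P = 2/31 ≈ 0.064516 and Q = 2/31 ≈ 0.064516.
Under the Kimura two-parameter model, d = −½ ln(1 − 2P − Q) − ¼ ln(1 − 2Q).
1 − 2P − Q = 0.806452, giving −½ ln(0.806452) = 0.107555.
1 − 2Q = 0.870968, giving −¼ ln(0.870968) = 0.034538.
d = 0.107555 + 0.034538 = 0.142093.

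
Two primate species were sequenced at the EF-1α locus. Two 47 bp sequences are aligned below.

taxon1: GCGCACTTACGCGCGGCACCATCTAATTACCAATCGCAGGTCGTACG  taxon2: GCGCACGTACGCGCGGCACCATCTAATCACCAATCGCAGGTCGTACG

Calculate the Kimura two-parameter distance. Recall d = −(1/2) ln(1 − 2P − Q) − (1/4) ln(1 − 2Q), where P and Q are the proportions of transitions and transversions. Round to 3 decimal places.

0.044

Of 47 sites, 1 differences are transitions and 1 are transversions, so P = 1/47 ≈ 0.021277 and Q = 1/47 ≈ 0.021277.
Under the Kimura two-parameter model, d = −½ ln(1 − 2P − Q) − ¼ ln(1 − 2Q).
1 − 2P − Q = 0.936169, giving −½ ln(0.936169) = 0.032980.
1 − 2Q = 0.957446, giving −¼ ln(0.957446) = 0.010871.
d = 0.032980 + 0.010871 = 0.043851.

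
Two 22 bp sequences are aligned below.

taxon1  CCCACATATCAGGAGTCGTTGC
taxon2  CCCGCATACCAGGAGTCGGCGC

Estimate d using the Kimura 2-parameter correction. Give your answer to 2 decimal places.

Of 22 sites, 3 differences are transitions and 1 are transversions, so P = 3/22 ≈ 0.136364 and Q = 1/22 ≈ 0.045455.
Under the Kimura two-parameter model, d = −½ ln(1 − 2P − Q) − ¼ ln(1 − 2Q).
1 − 2P − Q = 0.681817, giving −½ ln(0.681817) = 0.191497.
1 − 2Q = 0.90909, giving −¼ ln(0.90909) = 0.023828.
d = 0.191497 + 0.023828 = 0.215325.

0.22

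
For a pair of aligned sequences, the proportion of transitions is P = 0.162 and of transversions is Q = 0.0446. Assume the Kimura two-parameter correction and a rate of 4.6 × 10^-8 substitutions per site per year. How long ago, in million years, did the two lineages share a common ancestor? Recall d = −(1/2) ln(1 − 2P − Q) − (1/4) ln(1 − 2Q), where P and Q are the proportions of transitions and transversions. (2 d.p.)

2.75

Under the Kimura two-parameter model, d = −½ ln(1 − 2P − Q) − ¼ ln(1 − 2Q).
1 − 2P − Q = 0.6314, giving −½ ln(0.6314) = 0.229908.
1 − 2Q = 0.9108, giving −¼ ln(0.9108) = 0.023358.
d = 0.229908 + 0.023358 = 0.253266.
Under a molecular clock d = 2μt, so t = d/(2μ) = 0.253266 / (2 × 4.6 × 10^-8) = 2.75 million years.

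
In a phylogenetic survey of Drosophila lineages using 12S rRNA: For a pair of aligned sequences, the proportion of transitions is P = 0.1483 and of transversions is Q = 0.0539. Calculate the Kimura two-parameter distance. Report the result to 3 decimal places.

Under the Kimura two-parameter model, d = −½ ln(1 − 2P − Q) − ¼ ln(1 − 2Q).
1 − 2P − Q = 0.6495, giving −½ ln(0.6495) = 0.215776.
1 − 2Q = 0.8922, giving −¼ ln(0.8922) = 0.028516.
d = 0.215776 + 0.028516 = 0.244292.

0.244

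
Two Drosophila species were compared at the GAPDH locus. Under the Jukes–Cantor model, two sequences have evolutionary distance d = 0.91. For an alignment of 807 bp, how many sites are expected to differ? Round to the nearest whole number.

425

Invert JC69: p = (3/4)(1 − e^(−4d/3)) = 0.75 × (1 − e^(-1.213333)) = 0.75 × (1 − 0.297205) = 0.527096.
Expected differing sites = pL ≈ 0.527096 × 807 = 425.366472 ≈ 425.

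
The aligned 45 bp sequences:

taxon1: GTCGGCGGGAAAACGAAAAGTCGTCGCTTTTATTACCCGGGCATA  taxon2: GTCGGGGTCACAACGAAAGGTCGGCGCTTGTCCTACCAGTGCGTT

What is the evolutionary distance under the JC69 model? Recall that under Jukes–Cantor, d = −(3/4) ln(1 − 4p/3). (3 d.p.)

The sequences differ at 13 of 45 sites, so p = 13/45 ≈ 0.288889.
d = −(3/4) ln(1 − 4p/3) = −0.75 ln(1 − 0.385185) = −0.75 ln(0.614815)
  = −0.75 × (-0.486434) = 0.364826 substitutions/site.

0.365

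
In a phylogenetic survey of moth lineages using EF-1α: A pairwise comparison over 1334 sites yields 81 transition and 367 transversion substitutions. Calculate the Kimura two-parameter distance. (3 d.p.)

P = 81/1334 ≈ 0.06072 and Q = 367/1334 ≈ 0.275112.
Under the Kimura two-parameter model, d = −½ ln(1 − 2P − Q) − ¼ ln(1 − 2Q).
1 − 2P − Q = 0.603448, giving −½ ln(0.603448) = 0.252548.
1 − 2Q = 0.449776, giving −¼ ln(0.449776) = 0.199751.
d = 0.252548 + 0.199751 = 0.452299.

0.452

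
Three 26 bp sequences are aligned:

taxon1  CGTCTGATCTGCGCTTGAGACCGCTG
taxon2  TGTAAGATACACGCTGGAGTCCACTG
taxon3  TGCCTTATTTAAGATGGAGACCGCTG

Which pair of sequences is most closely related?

taxon1–taxon2: 9/26 differ, p = 0.346, d = 0.464.
taxon1–taxon3: 8/26 differ, p = 0.308, d = 0.396.
taxon2–taxon3: 10/26 differ, p = 0.385, d = 0.539.
The smallest distance is between taxon1 and taxon3.

taxon1 and taxon3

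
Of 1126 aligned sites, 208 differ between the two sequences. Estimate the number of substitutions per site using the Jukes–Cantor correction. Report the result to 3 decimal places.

0.212

p = 208/1126 ≈ 0.184725.
d = −(3/4) ln(1 − 4p/3) = −0.75 ln(1 − 0.2463) = −0.75 ln(0.7537)
  = −0.75 × (-0.282761) = 0.212071 substitutions/site.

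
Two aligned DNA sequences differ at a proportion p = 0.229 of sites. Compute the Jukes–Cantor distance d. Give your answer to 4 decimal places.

0.2732

d = −(3/4) ln(1 − 4p/3) = −0.75 ln(1 − 0.305333) = −0.75 ln(0.694667)
  = −0.75 × (-0.364323) = 0.273242 substitutions/site.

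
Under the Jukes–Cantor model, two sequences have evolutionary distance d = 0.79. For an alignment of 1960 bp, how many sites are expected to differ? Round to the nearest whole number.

957

Invert JC69: p = (3/4)(1 − e^(−4d/3)) = 0.75 × (1 − e^(-1.053333)) = 0.75 × (1 − 0.348773) = 0.488420.
Expected differing sites = pL ≈ 0.488420 × 1960 = 957.3032 ≈ 957.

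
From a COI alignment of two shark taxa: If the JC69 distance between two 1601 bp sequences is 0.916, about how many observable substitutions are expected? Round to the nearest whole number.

847

Invert JC69: p = (3/4)(1 − e^(−4d/3)) = 0.75 × (1 − e^(-1.221333)) = 0.75 × (1 − 0.294837) = 0.528872.
Expected differing sites = pL ≈ 0.528872 × 1601 = 846.724072 ≈ 847.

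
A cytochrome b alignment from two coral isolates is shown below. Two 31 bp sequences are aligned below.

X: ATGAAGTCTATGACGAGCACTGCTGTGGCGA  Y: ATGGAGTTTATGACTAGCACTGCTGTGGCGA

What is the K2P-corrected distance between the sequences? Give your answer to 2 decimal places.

0.10

Of 31 sites, 2 differences are transitions and 1 are transversions, so P = 2/31 ≈ 0.064516 and Q = 1/31 ≈ 0.032258.
Under the Kimura two-parameter model, d = −½ ln(1 − 2P − Q) − ¼ ln(1 − 2Q).
1 − 2P − Q = 0.83871, giving −½ ln(0.83871) = 0.087945.
1 − 2Q = 0.935484, giving −¼ ln(0.935484) = 0.016673.
d = 0.087945 + 0.016673 = 0.104618.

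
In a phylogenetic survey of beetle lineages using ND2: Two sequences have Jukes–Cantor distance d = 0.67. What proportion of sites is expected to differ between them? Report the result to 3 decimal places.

p = (3/4)(1 − e^(−4d/3)) = 0.75 × (1 − e^(-0.893333)) = 0.75 × (1 − 0.409289) = 0.443033.

0.443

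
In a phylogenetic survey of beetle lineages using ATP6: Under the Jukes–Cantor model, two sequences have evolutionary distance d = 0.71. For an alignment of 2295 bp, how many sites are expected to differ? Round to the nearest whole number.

1053

Invert JC69: p = (3/4)(1 − e^(−4d/3)) = 0.75 × (1 − e^(-0.946667)) = 0.75 × (1 − 0.388032) = 0.458976.
Expected differing sites = pL ≈ 0.458976 × 2295 = 1053.34992 ≈ 1053.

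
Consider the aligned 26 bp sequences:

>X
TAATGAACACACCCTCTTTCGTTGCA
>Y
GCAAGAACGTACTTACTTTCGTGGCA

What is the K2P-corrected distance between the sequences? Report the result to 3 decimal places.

Of 26 sites, 4 differences are transitions and 5 are transversions, so P = 4/26 ≈ 0.153846 and Q = 5/26 ≈ 0.192308.
Under the Kimura two-parameter model, d = −½ ln(1 − 2P − Q) − ¼ ln(1 − 2Q).
1 − 2P − Q = 0.5, giving −½ ln(0.5) = 0.346574.
1 − 2Q = 0.615384, giving −¼ ln(0.615384) = 0.121377.
d = 0.346574 + 0.121377 = 0.467951.

0.468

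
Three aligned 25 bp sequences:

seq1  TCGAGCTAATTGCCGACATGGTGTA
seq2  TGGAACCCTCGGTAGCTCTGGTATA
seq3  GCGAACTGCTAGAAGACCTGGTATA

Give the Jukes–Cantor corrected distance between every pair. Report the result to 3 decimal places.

d(seq1,seq2) = 0.886, d(seq1,seq3) = 0.490, d(seq2,seq3) = 0.572

seq1–seq2: 13/25 sites differ → p = 0.52, d = −0.75 ln(1 − 0.693333) = 0.886495 ≈ 0.886.
seq1–seq3: 9/25 sites differ → p = 0.36, d = −0.75 ln(1 − 0.48) = 0.490445 ≈ 0.490.
seq2–seq3: 10/25 sites differ → p = 0.4, d = −0.75 ln(1 − 0.533333) = 0.571605 ≈ 0.572.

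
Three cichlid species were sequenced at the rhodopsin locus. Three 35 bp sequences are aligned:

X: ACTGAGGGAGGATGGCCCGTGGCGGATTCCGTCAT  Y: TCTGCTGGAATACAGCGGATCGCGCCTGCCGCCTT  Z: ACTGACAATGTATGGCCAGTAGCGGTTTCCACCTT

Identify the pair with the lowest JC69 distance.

X and Z

X–Y: 16/35 differ, p = 0.457, d = 0.705.
X–Z: 11/35 differ, p = 0.314, d = 0.407.
Y–Z: 17/35 differ, p = 0.486, d = 0.782.
The smallest distance is between X and Z.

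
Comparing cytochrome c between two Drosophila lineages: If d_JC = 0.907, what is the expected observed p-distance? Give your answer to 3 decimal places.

p = (3/4)(1 − e^(−4d/3)) = 0.75 × (1 − e^(-1.209333)) = 0.75 × (1 − 0.298396) = 0.526203.

0.526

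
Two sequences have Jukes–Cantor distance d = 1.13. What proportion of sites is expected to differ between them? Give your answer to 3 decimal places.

0.584

p = (3/4)(1 − e^(−4d/3)) = 0.75 × (1 − e^(-1.506667)) = 0.75 × (1 − 0.221647) = 0.583765.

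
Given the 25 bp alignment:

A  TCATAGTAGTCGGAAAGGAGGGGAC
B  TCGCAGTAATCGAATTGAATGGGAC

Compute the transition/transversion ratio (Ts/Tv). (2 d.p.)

Transitions are A↔G and C↔T; transversions are all other mismatches.
Transitions: 5. Transversions: 3.
R = 5/3 = 1.666666… ≈ 1.67 (to 2 d.p.).

1.67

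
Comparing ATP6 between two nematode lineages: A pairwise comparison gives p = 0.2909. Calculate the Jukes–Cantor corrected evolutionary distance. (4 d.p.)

0.3681

d = −(3/4) ln(1 − 4p/3) = −0.75 ln(1 − 0.387867) = −0.75 ln(0.612133)
  = −0.75 × (-0.490806) = 0.368105 substitutions/site.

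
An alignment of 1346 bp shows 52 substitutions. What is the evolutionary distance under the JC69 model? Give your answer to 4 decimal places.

0.0397

p = 52/1346 ≈ 0.038633.
d = −(3/4) ln(1 − 4p/3) = −0.75 ln(1 − 0.051511) = −0.75 ln(0.948489)
  = −0.75 × (-0.052885) = 0.039664 substitutions/site.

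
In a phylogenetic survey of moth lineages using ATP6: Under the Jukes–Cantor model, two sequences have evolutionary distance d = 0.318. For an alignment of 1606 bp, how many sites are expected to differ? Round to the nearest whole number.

416

Invert JC69: p = (3/4)(1 − e^(−4d/3)) = 0.75 × (1 − e^(-0.424)) = 0.75 × (1 − 0.654424) = 0.259182.
Expected differing sites = pL ≈ 0.259182 × 1606 = 416.246292 ≈ 416.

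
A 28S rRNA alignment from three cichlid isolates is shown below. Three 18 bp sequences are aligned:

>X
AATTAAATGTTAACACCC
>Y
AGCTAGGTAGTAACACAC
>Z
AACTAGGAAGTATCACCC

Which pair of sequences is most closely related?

Y and Z

X–Y: 7/18 differ, p = 0.389, d = 0.548.
X–Z: 7/18 differ, p = 0.389, d = 0.548.
Y–Z: 4/18 differ, p = 0.222, d = 0.264.
The smallest distance is between Y and Z.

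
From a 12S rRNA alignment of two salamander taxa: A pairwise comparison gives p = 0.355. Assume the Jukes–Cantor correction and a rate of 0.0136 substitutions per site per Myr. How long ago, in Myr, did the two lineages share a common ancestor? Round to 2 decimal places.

d = −(3/4) ln(1 − 4p/3) = −0.75 ln(1 − 0.473333) = −0.75 ln(0.526667)
  = −0.75 × (-0.641187) = 0.480890 substitutions/site.
Under a molecular clock d = 2μt, so t = d/(2μ) = 0.480890 / (2 × 0.0136) = 17.68 Myr.

17.68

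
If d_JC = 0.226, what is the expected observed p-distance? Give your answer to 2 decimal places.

0.20

p = (3/4)(1 − e^(−4d/3)) = 0.75 × (1 − e^(-0.301333)) = 0.75 × (1 − 0.739831) = 0.195127.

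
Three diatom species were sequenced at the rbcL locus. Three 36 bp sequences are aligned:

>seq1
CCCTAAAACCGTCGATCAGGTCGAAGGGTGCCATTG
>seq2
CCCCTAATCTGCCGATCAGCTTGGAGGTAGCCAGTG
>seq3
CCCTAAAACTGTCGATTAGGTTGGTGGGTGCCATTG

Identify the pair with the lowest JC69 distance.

seq1–seq2: 11/36 differ, p = 0.306, d = 0.392.
seq1–seq3: 5/36 differ, p = 0.139, d = 0.154.
seq2–seq3: 10/36 differ, p = 0.278, d = 0.347.
The smallest distance is between seq1 and seq3.

seq1 and seq3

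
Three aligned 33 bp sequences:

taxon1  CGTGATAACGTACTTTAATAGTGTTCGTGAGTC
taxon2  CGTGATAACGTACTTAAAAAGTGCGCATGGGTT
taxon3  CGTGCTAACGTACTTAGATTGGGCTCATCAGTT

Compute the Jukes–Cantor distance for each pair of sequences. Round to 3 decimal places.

d(taxon1,taxon2) = 0.249, d(taxon1,taxon3) = 0.339, d(taxon2,taxon3) = 0.293

taxon1–taxon2: 7/33 sites differ → p ≈ 0.212121, d = −0.75 ln(1 − 0.282828) = 0.249330 ≈ 0.249.
taxon1–taxon3: 9/33 sites differ → p ≈ 0.272727, d = −0.75 ln(1 − 0.363636) = 0.338988 ≈ 0.339.
taxon2–taxon3: 8/33 sites differ → p ≈ 0.242424, d = −0.75 ln(1 − 0.323232) = 0.292820 ≈ 0.293.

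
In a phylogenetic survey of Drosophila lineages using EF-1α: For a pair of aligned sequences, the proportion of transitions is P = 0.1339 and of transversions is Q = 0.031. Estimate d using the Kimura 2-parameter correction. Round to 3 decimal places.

0.193

Under the Kimura two-parameter model, d = −½ ln(1 − 2P − Q) − ¼ ln(1 − 2Q).
1 − 2P − Q = 0.7012, giving −½ ln(0.7012) = 0.177481.
1 − 2Q = 0.938, giving −¼ ln(0.938) = 0.016001.
d = 0.177481 + 0.016001 = 0.193482.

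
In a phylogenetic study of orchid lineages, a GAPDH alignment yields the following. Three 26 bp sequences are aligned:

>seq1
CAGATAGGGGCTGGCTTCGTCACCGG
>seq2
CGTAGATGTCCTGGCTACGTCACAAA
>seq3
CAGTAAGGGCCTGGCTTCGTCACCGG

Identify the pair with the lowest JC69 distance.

seq1 and seq3

seq1–seq2: 10/26 differ, p = 0.385, d = 0.539.
seq1–seq3: 3/26 differ, p = 0.115, d = 0.125.
seq2–seq3: 10/26 differ, p = 0.385, d = 0.539.
The smallest distance is between seq1 and seq3.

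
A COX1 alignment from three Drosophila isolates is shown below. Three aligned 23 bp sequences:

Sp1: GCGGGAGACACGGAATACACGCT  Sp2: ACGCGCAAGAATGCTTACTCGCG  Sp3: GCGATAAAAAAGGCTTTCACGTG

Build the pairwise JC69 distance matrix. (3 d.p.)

d(Sp1,Sp2) = 0.761, d(Sp1,Sp3) = 0.650, d(Sp2,Sp3) = 0.553

Sp1–Sp2: 11/23 sites differ → p ≈ 0.478261, d = −0.75 ln(1 − 0.637681) = 0.761423 ≈ 0.761.
Sp1–Sp3: 10/23 sites differ → p ≈ 0.434783, d = −0.75 ln(1 − 0.579711) = 0.650110 ≈ 0.650.
Sp2–Sp3: 9/23 sites differ → p ≈ 0.391304, d = −0.75 ln(1 − 0.521739) = 0.553199 ≈ 0.553.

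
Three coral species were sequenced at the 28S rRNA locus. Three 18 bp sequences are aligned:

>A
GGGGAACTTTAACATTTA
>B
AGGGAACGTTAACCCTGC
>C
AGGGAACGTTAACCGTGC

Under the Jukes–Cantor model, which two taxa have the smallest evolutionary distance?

B and C

A–B: 6/18 differ, p = 0.333, d = 0.441.
A–C: 6/18 differ, p = 0.333, d = 0.441.
B–C: 1/18 differ, p = 0.056, d = 0.058.
The smallest distance is between B and C.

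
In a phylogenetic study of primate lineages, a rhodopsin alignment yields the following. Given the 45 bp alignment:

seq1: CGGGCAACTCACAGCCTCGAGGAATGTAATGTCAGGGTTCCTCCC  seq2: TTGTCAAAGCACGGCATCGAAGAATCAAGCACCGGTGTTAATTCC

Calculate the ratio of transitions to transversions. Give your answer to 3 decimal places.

0.900

Transitions are A↔G and C↔T; transversions are all other mismatches.
Transitions: 9. Transversions: 10.
R = 9/10 = 0.900.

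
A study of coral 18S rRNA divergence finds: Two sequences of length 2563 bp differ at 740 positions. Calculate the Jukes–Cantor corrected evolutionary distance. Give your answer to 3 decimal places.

0.365

p = 740/2563 ≈ 0.288724.
d = −(3/4) ln(1 − 4p/3) = −0.75 ln(1 − 0.384965) = −0.75 ln(0.615035)
  = −0.75 × (-0.486076) = 0.364557 substitutions/site.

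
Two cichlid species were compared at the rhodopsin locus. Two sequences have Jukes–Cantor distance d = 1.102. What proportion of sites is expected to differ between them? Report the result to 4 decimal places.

p = (3/4)(1 − e^(−4d/3)) = 0.75 × (1 − e^(-1.469333)) = 0.75 × (1 − 0.230079) = 0.577441.

0.5774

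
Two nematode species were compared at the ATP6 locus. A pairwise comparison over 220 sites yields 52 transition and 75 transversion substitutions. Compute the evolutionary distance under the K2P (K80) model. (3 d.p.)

P = 52/220 ≈ 0.236364 and Q = 75/220 ≈ 0.340909.
Under the Kimura two-parameter model, d = −½ ln(1 − 2P − Q) − ¼ ln(1 − 2Q).
1 − 2P − Q = 0.186363, giving −½ ln(0.186363) = 0.840029.
1 − 2Q = 0.318182, giving −¼ ln(0.318182) = 0.286283.
d = 0.840029 + 0.286283 = 1.126312.

1.126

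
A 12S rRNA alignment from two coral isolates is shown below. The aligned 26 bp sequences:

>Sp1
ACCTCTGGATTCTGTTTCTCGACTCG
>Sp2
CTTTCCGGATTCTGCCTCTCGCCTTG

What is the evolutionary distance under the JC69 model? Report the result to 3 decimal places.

0.396

The sequences differ at 8 of 26 sites (1, 2, 3, 6, 15, 16, 22, 25), so p = 8/26 ≈ 0.307692.
d = −(3/4) ln(1 − 4p/3) = −0.75 ln(1 − 0.410256) = −0.75 ln(0.589744)
  = −0.75 × (-0.528067) = 0.396050 substitutions/site.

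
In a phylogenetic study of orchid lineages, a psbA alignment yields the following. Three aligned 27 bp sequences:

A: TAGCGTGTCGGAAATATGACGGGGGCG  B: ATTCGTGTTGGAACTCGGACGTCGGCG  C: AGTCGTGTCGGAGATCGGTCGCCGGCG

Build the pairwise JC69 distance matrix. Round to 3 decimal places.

d(A,B) = 0.441, d(A,C) = 0.441, d(B,C) = 0.264

A–B: 9/27 sites differ → p ≈ 0.333333, d = −0.75 ln(1 − 0.444444) = 0.440839 ≈ 0.441.
A–C: 9/27 sites differ → p ≈ 0.333333, d = −0.75 ln(1 − 0.444444) = 0.440839 ≈ 0.441.
B–C: 6/27 sites differ → p ≈ 0.222222, d = −0.75 ln(1 − 0.296296) = 0.263548 ≈ 0.264.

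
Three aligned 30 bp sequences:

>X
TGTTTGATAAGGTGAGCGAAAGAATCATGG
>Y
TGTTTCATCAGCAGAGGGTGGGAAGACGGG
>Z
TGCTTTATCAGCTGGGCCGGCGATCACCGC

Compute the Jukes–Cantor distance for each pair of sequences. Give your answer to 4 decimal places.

X–Y: 12/30 sites differ → p = 0.4, d = −0.75 ln(1 − 0.533333) = 0.571605 ≈ 0.5716.
X–Z: 15/30 sites differ → p = 0.5, d = −0.75 ln(1 − 0.666667) = 0.823960 ≈ 0.8240.
Y–Z: 12/30 sites differ → p = 0.4, d = −0.75 ln(1 − 0.533333) = 0.571605 ≈ 0.5716.

d(X,Y) = 0.5716, d(X,Z) = 0.8240, d(Y,Z) = 0.5716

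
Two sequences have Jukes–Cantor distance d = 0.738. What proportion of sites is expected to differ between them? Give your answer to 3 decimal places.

0.470

p = (3/4)(1 − e^(−4d/3)) = 0.75 × (1 − e^(-0.984)) = 0.75 × (1 − 0.373813) = 0.469640.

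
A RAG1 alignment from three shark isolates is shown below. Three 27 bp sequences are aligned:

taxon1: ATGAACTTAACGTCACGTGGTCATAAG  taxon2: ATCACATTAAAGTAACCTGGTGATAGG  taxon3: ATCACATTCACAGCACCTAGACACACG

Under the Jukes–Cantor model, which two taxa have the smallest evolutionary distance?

taxon1 and taxon2

taxon1–taxon2: 8/27 differ, p = 0.296, d = 0.377.
taxon1–taxon3: 11/27 differ, p = 0.407, d = 0.588.
taxon2–taxon3: 10/27 differ, p = 0.370, d = 0.511.
The smallest distance is between taxon1 and taxon2.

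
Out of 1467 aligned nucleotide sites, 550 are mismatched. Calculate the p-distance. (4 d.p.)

0.3749

p = 550/1467 = 0.374914… ≈ 0.3749 (to 4 d.p.).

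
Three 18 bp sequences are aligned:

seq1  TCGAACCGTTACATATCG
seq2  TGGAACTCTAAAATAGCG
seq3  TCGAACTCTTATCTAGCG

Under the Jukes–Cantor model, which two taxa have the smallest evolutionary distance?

seq1–seq2: 6/18 differ, p = 0.333, d = 0.441.
seq1–seq3: 5/18 differ, p = 0.278, d = 0.347.
seq2–seq3: 4/18 differ, p = 0.222, d = 0.264.
The smallest distance is between seq2 and seq3.

seq2 and seq3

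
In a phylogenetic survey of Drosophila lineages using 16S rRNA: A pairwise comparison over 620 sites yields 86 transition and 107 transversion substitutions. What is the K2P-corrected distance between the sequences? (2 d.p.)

0.40

P = 86/620 ≈ 0.13871 and Q = 107/620 ≈ 0.172581.
Under the Kimura two-parameter model, d = −½ ln(1 − 2P − Q) − ¼ ln(1 − 2Q).
1 − 2P − Q = 0.549999, giving −½ ln(0.549999) = 0.298919.
1 − 2Q = 0.654838, giving −¼ ln(0.654838) = 0.105842.
d = 0.298919 + 0.105842 = 0.404761.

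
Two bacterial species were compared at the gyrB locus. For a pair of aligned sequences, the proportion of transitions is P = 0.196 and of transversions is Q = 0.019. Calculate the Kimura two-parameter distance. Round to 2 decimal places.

Under the Kimura two-parameter model, d = −½ ln(1 − 2P − Q) − ¼ ln(1 − 2Q).
1 − 2P − Q = 0.589, giving −½ ln(0.589) = 0.264665.
1 − 2Q = 0.962, giving −¼ ln(0.962) = 0.009685.
d = 0.264665 + 0.009685 = 0.274350.

0.27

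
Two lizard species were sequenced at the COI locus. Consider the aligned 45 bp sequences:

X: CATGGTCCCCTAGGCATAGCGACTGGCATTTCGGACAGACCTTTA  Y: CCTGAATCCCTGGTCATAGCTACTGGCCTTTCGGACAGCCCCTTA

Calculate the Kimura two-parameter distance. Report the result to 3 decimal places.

Of 45 sites, 4 differences are transitions and 6 are transversions, so P = 4/45 ≈ 0.088889 and Q = 6/45 ≈ 0.133333.
Under the Kimura two-parameter model, d = −½ ln(1 − 2P − Q) − ¼ ln(1 − 2Q).
1 − 2P − Q = 0.688889, giving −½ ln(0.688889) = 0.186338.
1 − 2Q = 0.733334, giving −¼ ln(0.733334) = 0.077539.
d = 0.186338 + 0.077539 = 0.263877.

0.264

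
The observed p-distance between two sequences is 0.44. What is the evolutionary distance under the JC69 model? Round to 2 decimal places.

d = −(3/4) ln(1 − 4p/3) = −0.75 ln(1 − 0.586667) = −0.75 ln(0.413333)
  = −0.75 × (-0.883502) = 0.662627 substitutions/site.

0.66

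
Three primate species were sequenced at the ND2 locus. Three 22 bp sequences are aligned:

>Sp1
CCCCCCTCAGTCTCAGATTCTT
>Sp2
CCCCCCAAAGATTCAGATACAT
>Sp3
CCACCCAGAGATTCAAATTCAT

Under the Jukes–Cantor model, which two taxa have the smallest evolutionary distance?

Sp2 and Sp3

Sp1–Sp2: 6/22 differ, p = 0.273, d = 0.339.
Sp1–Sp3: 7/22 differ, p = 0.318, d = 0.414.
Sp2–Sp3: 4/22 differ, p = 0.182, d = 0.208.
The smallest distance is between Sp2 and Sp3.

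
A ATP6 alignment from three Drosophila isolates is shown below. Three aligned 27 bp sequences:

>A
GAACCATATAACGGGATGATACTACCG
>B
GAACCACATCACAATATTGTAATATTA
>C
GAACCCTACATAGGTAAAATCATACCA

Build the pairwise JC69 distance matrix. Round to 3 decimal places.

d(A,B) = 0.588, d(A,C) = 0.511, d(B,C) = 0.882

A–B: 11/27 sites differ → p ≈ 0.407407, d = −0.75 ln(1 − 0.543209) = 0.587647 ≈ 0.588.
A–C: 10/27 sites differ → p ≈ 0.37037, d = −0.75 ln(1 − 0.493827) = 0.510658 ≈ 0.511.
B–C: 14/27 sites differ → p ≈ 0.518519, d = −0.75 ln(1 − 0.691359) = 0.881682 ≈ 0.882.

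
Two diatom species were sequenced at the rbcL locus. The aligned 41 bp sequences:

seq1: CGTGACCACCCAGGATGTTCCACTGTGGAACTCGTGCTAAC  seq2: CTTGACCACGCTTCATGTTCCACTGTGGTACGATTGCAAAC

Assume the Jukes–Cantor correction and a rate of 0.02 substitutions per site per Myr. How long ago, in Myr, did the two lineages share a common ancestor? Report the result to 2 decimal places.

The sequences differ at 10 of 41 sites (2, 10, 12, 13, 14, 29, 32, 33, 34, 38), so p = 10/41 ≈ 0.243902.
d = −(3/4) ln(1 − 4p/3) = −0.75 ln(1 − 0.325203) = −0.75 ln(0.674797)
  = −0.75 × (-0.393343) = 0.295007 substitutions/site.
Under a molecular clock d = 2μt, so t = d/(2μ) = 0.295007 / (2 × 0.02) = 7.38 Myr.

7.38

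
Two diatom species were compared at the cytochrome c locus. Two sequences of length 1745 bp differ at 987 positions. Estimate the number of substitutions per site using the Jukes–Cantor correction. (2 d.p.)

p = 987/1745 ≈ 0.565616.
d = −(3/4) ln(1 − 4p/3) = −0.75 ln(1 − 0.754155) = −0.75 ln(0.245845)
  = −0.75 × (-1.403054) = 1.052291 substitutions/site.

1.05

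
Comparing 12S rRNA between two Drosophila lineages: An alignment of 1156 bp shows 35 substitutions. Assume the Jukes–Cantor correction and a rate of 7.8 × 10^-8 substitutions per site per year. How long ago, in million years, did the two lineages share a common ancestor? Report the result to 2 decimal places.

0.20

p = 35/1156 ≈ 0.030277.
d = −(3/4) ln(1 − 4p/3) = −0.75 ln(1 − 0.040369) = −0.75 ln(0.959631)
  = −0.75 × (-0.041206) = 0.030905 substitutions/site.
Under a molecular clock d = 2μt, so t = d/(2μ) = 0.030905 / (2 × 7.8 × 10^-8) = 0.20 million years.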